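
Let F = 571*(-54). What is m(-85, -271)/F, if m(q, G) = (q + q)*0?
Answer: 0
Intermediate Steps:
m(q, G) = 0 (m(q, G) = (2*q)*0 = 0)
F = -30834
m(-85, -271)/F = 0/(-30834) = 0*(-1/30834) = 0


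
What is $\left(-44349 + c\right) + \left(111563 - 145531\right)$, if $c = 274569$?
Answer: $196252$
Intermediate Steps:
$\left(-44349 + c\right) + \left(111563 - 145531\right) = \left(-44349 + 274569\right) + \left(111563 - 145531\right) = 230220 - 33968 = 196252$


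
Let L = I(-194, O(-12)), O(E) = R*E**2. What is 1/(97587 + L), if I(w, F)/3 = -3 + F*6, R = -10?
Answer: 1/71658 ≈ 1.3955e-5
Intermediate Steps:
O(E) = -10*E**2
I(w, F) = -9 + 18*F (I(w, F) = 3*(-3 + F*6) = 3*(-3 + 6*F) = -9 + 18*F)
L = -25929 (L = -9 + 18*(-10*(-12)**2) = -9 + 18*(-10*144) = -9 + 18*(-1440) = -9 - 25920 = -25929)
1/(97587 + L) = 1/(97587 - 25929) = 1/71658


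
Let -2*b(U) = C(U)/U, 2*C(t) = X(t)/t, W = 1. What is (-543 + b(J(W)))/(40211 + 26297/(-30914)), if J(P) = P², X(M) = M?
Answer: -33588061/2486113114 ≈ -0.013510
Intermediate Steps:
C(t) = ½ (C(t) = (t/t)/2 = (½)*1 = ½)
b(U) = -1/(4*U) (b(U) = -1/(2*U*2) = -1/(4*U))
(-543 + b(J(W)))/(40211 + 26297/(-30914)) = (-543 - 1/(4*(1²)))/(40211 + 26297/(-30914)) = (-543 - ¼/1)/(40211 + 26297*(-1/30914)) = (-543 - ¼*1)/(40211 - 26297/30914) = (-543 - ¼)/(1243056557/30914) = -2173/4*30914/1243056557 = -33588061/2486113114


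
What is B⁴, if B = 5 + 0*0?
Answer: 625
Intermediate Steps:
B = 5 (B = 5 + 0 = 5)
B⁴ = 5⁴ = 625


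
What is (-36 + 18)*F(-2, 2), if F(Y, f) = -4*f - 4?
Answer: 216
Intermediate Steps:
F(Y, f) = -4 - 4*f
(-36 + 18)*F(-2, 2) = (-36 + 18)*(-4 - 4*2) = -18*(-4 - 8) = -18*(-12) = 216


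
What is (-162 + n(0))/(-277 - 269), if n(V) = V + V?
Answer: 27/91 ≈ 0.29670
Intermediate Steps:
n(V) = 2*V
(-162 + n(0))/(-277 - 269) = (-162 + 2*0)/(-277 - 269) = (-162 + 0)/(-546) = -162*(-1/546) = 27/91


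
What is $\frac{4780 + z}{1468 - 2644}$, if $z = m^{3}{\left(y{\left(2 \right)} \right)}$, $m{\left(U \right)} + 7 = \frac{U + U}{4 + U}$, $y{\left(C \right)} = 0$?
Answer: $- \frac{1479}{392} \approx -3.773$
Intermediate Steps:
$m{\left(U \right)} = -7 + \frac{2 U}{4 + U}$ ($m{\left(U \right)} = -7 + \frac{U + U}{4 + U} = -7 + \frac{2 U}{4 + U}$)
$z = -343$ ($z = \left(\frac{-28 - 0}{4 + 0}\right)^{3} = \left(\frac{-28 + 0}{4}\right)^{3} = \left(\frac{1}{4} \left(-28\right)\right)^{3} = \left(-7\right)^{3} = -343$)
$\frac{4780 + z}{1468 - 2644} = \frac{4780 - 343}{1468 - 2644} = \frac{4437}{-1176} = 4437 \left(- \frac{1}{1176}\right) = - \frac{1479}{392}$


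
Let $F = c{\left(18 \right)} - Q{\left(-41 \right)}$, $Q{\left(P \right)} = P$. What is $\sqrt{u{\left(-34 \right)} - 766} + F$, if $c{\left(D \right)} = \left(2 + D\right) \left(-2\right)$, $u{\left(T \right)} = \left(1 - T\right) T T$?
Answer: $1 + \sqrt{39694} \approx 200.23$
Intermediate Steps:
$u{\left(T \right)} = T^{2} \left(1 - T\right)$ ($u{\left(T \right)} = T \left(1 - T\right) T = T^{2} \left(1 - T\right)$)
$c{\left(D \right)} = -4 - 2 D$
$F = 1$ ($F = \left(-4 - 36\right) - -41 = \left(-4 - 36\right) + 41 = -40 + 41 = 1$)
$\sqrt{u{\left(-34 \right)} - 766} + F = \sqrt{\left(-34\right)^{2} \left(1 - -34\right) - 766} + 1 = \sqrt{1156 \left(1 + 34\right) - 766} + 1 = \sqrt{1156 \cdot 35 - 766} + 1 = \sqrt{40460 - 766} + 1 = \sqrt{39694} + 1 = 1 + \sqrt{39694}$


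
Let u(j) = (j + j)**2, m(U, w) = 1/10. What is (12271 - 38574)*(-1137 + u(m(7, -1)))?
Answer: 747636472/25 ≈ 2.9905e+7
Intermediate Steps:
m(U, w) = 1/10
u(j) = 4*j**2 (u(j) = (2*j)**2 = 4*j**2)
(12271 - 38574)*(-1137 + u(m(7, -1))) = (12271 - 38574)*(-1137 + 4*(1/10)**2) = -26303*(-1137 + 4*(1/100)) = -26303*(-1137 + 1/25) = -26303*(-28424/25) = 747636472/25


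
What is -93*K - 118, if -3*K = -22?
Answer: -800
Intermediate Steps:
K = 22/3 (K = -1/3*(-22) = 22/3 ≈ 7.3333)
-93*K - 118 = -93*22/3 - 118 = -682 - 118 = -800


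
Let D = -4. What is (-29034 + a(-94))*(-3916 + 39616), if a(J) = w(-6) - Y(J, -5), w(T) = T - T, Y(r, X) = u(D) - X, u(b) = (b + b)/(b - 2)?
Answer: -1036739900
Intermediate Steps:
u(b) = 2*b/(-2 + b) (u(b) = (2*b)/(-2 + b) = 2*b/(-2 + b))
Y(r, X) = 4/3 - X (Y(r, X) = 2*(-4)/(-2 - 4) - X = 2*(-4)/(-6) - X = 2*(-4)*(-⅙) - X = 4/3 - X)
w(T) = 0
a(J) = -19/3 (a(J) = 0 - (4/3 - 1*(-5)) = 0 - (4/3 + 5) = 0 - 1*19/3 = 0 - 19/3 = -19/3)
(-29034 + a(-94))*(-3916 + 39616) = (-29034 - 19/3)*(-3916 + 39616) = -87121/3*35700 = -1036739900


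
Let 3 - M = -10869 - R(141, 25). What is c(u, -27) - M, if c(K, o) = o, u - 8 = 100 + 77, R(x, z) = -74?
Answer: -10825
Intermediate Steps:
u = 185 (u = 8 + (100 + 77) = 8 + 177 = 185)
M = 10798 (M = 3 - (-10869 - 1*(-74)) = 3 - (-10869 + 74) = 3 - 1*(-10795) = 3 + 10795 = 10798)
c(u, -27) - M = -27 - 1*10798 = -27 - 10798 = -10825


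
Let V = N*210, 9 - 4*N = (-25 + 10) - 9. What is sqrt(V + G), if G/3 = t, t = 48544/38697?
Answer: sqrt(1155547189154)/25798 ≈ 41.669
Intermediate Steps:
N = 33/4 (N = 9/4 - ((-25 + 10) - 9)/4 = 9/4 - (-15 - 9)/4 = 9/4 - 1/4*(-24) = 9/4 + 6 = 33/4 ≈ 8.2500)
V = 3465/2 (V = (33/4)*210 = 3465/2 ≈ 1732.5)
t = 48544/38697 (t = 48544*(1/38697) = 48544/38697 ≈ 1.2545)
G = 48544/12899 (G = 3*(48544/38697) = 48544/12899 ≈ 3.7634)
sqrt(V + G) = sqrt(3465/2 + 48544/12899) = sqrt(44792123/25798) = sqrt(1155547189154)/25798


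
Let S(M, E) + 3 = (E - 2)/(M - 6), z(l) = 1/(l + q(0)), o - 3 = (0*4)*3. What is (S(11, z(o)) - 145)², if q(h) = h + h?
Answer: 198025/9 ≈ 22003.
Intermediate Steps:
q(h) = 2*h
o = 3 (o = 3 + (0*4)*3 = 3 + 0*3 = 3 + 0 = 3)
z(l) = 1/l (z(l) = 1/(l + 2*0) = 1/(l + 0) = 1/l)
S(M, E) = -3 + (-2 + E)/(-6 + M) (S(M, E) = -3 + (E - 2)/(M - 6) = -3 + (-2 + E)/(-6 + M))
(S(11, z(o)) - 145)² = ((16 + 1/3 - 3*11)/(-6 + 11) - 145)² = ((16 + ⅓ - 33)/5 - 145)² = ((⅕)*(-50/3) - 145)² = (-10/3 - 145)² = (-445/3)² = 198025/9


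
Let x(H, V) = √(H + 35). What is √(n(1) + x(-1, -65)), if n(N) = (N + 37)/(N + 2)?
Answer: √(114 + 9*√34)/3 ≈ 4.3009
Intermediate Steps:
n(N) = (37 + N)/(2 + N)
x(H, V) = √(35 + H)
√(n(1) + x(-1, -65)) = √((37 + 1)/(2 + 1) + √(35 - 1)) = √(38/3 + √34)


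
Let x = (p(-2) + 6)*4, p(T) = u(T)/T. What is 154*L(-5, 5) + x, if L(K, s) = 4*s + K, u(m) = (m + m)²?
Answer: 2302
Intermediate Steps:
u(m) = 4*m² (u(m) = (2*m)² = 4*m²)
L(K, s) = K + 4*s
p(T) = 4*T (p(T) = (4*T²)/T = 4*T)
x = -8 (x = (4*(-2) + 6)*4 = (-8 + 6)*4 = -2*4 = -8)
154*L(-5, 5) + x = 154*(-5 + 4*5) - 8 = 154*(-5 + 20) - 8 = 154*15 - 8 = 2310 - 8 = 2302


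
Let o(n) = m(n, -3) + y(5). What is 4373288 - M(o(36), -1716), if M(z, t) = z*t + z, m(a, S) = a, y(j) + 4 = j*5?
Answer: 4471043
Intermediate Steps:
y(j) = -4 + 5*j (y(j) = -4 + j*5 = -4 + 5*j)
o(n) = 21 + n (o(n) = n + (-4 + 5*5) = n + (-4 + 25) = n + 21 = 21 + n)
M(z, t) = z + t*z (M(z, t) = t*z + z = z + t*z)
4373288 - M(o(36), -1716) = 4373288 - (21 + 36)*(1 - 1716) = 4373288 - 57*(-1715) = 4373288 - 1*(-97755) = 4373288 + 97755 = 4471043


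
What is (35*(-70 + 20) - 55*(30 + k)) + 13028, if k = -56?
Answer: 12708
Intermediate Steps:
(35*(-70 + 20) - 55*(30 + k)) + 13028 = (35*(-70 + 20) - 55*(30 - 56)) + 13028 = (35*(-50) - 55*(-26)) + 13028 = (-1750 + 1430) + 13028 = -320 + 13028 = 12708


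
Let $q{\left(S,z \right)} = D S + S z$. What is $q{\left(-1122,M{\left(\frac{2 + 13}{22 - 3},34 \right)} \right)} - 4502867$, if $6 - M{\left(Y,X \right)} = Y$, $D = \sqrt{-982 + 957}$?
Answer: $- \frac{85665551}{19} - 5610 i \approx -4.5087 \cdot 10^{6} - 5610.0 i$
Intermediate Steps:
$D = 5 i$ ($D = \sqrt{-25} = 5 i \approx 5.0 i$)
$M{\left(Y,X \right)} = 6 - Y$
$q{\left(S,z \right)} = S z + 5 i S$ ($q{\left(S,z \right)} = 5 i S + S z = S z + 5 i S$)
$q{\left(-1122,M{\left(\frac{2 + 13}{22 - 3},34 \right)} \right)} - 4502867 = - 1122 \left(\left(6 - \frac{2 + 13}{22 - 3}\right) + 5 i\right) - 4502867 = - 1122 \left(\left(6 - \frac{15}{19}\right) + 5 i\right) - 4502867 = - 1122 \left(\frac{99}{19} + 5 i\right) - 4502867 = \left(- \frac{111078}{19} - 5610 i\right) - 4502867 = - \frac{85665551}{19} - 5610 i$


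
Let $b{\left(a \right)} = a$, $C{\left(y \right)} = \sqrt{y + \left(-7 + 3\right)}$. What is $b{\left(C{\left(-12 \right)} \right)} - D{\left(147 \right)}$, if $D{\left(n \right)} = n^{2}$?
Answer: $-21609 + 4 i \approx -21609.0 + 4.0 i$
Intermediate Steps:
$C{\left(y \right)} = \sqrt{-4 + y}$ ($C{\left(y \right)} = \sqrt{y - 4} = \sqrt{-4 + y}$)
$b{\left(C{\left(-12 \right)} \right)} - D{\left(147 \right)} = \sqrt{-4 - 12} - 147^{2} = \sqrt{-16} - 21609 = 4 i - 21609 = -21609 + 4 i$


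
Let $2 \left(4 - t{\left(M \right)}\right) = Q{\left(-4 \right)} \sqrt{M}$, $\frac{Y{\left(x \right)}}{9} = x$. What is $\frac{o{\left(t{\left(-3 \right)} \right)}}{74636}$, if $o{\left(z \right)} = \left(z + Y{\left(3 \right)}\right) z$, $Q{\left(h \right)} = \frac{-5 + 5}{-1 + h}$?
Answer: $\frac{31}{18659} \approx 0.0016614$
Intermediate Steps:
$Y{\left(x \right)} = 9 x$
$Q{\left(h \right)} = 0$ ($Q{\left(h \right)} = \frac{0}{-1 + h} = 0$)
$t{\left(M \right)} = 4$ ($t{\left(M \right)} = 4 - \frac{0 \sqrt{M}}{2} = 4 - 0 = 4 + 0 = 4$)
$o{\left(z \right)} = z \left(27 + z\right)$ ($o{\left(z \right)} = \left(z + 9 \cdot 3\right) z = \left(z + 27\right) z = \left(27 + z\right) z = z \left(27 + z\right)$)
$\frac{o{\left(t{\left(-3 \right)} \right)}}{74636} = \frac{4 \left(27 + 4\right)}{74636} = 4 \cdot 31 \cdot \frac{1}{74636} = 124 \cdot \frac{1}{74636} = \frac{31}{18659}$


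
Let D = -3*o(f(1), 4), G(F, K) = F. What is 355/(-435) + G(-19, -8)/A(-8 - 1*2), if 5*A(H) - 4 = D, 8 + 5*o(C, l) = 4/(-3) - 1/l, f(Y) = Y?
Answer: -3981/377 ≈ -10.560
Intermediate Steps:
o(C, l) = -28/15 - 1/(5*l) (o(C, l) = -8/5 + (4/(-3) - 1/l)/5 = -8/5 + (4*(-1/3) - 1/l)/5 = -8/5 + (-4/3 - 1/l)/5 = -8/5 + (-4/15 - 1/(5*l)) = -28/15 - 1/(5*l))
D = 23/4 (D = -(-3 - 28*4)/(5*4) = -(-3 - 112)/(5*4) = -(-115)/(5*4) = -3*(-23/12) = 23/4 ≈ 5.7500)
A(H) = 39/20 (A(H) = 4/5 + (1/5)*(23/4) = 4/5 + 23/20 = 39/20)
355/(-435) + G(-19, -8)/A(-8 - 1*2) = 355/(-435) - 19/39/20 = 355*(-1/435) - 19*20/39 = -71/87 - 380/39 = -3981/377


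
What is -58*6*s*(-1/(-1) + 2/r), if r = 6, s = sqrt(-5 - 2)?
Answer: -464*I*sqrt(7) ≈ -1227.6*I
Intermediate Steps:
s = I*sqrt(7) (s = sqrt(-7) = I*sqrt(7) ≈ 2.6458*I)
-58*6*s*(-1/(-1) + 2/r) = -58*6*(I*sqrt(7))*(-1/(-1) + 2/6) = -58*6*I*sqrt(7)*(-1*(-1) + 2*(1/6)) = -58*6*I*sqrt(7)*(1 + 1/3) = -58*6*I*sqrt(7)*4/3 = -464*I*sqrt(7)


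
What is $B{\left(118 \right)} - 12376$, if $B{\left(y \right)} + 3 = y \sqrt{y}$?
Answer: $-12379 + 118 \sqrt{118} \approx -11097.0$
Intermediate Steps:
$B{\left(y \right)} = -3 + y^{\frac{3}{2}}$ ($B{\left(y \right)} = -3 + y \sqrt{y} = -3 + y^{\frac{3}{2}}$)
$B{\left(118 \right)} - 12376 = \left(-3 + 118^{\frac{3}{2}}\right) - 12376 = \left(-3 + 118 \sqrt{118}\right) - 12376 = -12379 + 118 \sqrt{118}$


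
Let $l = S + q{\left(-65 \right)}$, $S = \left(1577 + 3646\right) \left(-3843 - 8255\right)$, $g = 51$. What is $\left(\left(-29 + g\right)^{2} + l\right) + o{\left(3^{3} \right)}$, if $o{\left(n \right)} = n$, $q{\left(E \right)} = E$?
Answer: $-63187408$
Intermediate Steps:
$S = -63187854$ ($S = 5223 \left(-12098\right) = -63187854$)
$l = -63187919$ ($l = -63187854 - 65 = -63187919$)
$\left(\left(-29 + g\right)^{2} + l\right) + o{\left(3^{3} \right)} = \left(\left(-29 + 51\right)^{2} - 63187919\right) + 3^{3} = \left(22^{2} - 63187919\right) + 27 = \left(484 - 63187919\right) + 27 = -63187435 + 27 = -63187408$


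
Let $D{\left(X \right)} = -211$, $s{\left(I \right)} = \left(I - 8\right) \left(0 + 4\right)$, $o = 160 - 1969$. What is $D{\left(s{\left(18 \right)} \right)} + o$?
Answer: $-2020$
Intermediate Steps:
$o = -1809$ ($o = 160 - 1969 = -1809$)
$s{\left(I \right)} = -32 + 4 I$ ($s{\left(I \right)} = \left(-8 + I\right) 4 = -32 + 4 I$)
$D{\left(s{\left(18 \right)} \right)} + o = -211 - 1809 = -2020$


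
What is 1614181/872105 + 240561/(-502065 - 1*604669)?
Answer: 1576674543949/965188255070 ≈ 1.6335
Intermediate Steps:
1614181/872105 + 240561/(-502065 - 1*604669) = 1614181*(1/872105) + 240561/(-502065 - 604669) = 1614181/872105 + 240561/(-1106734) = 1614181/872105 + 240561*(-1/1106734) = 1614181/872105 - 240561/1106734 = 1576674543949/965188255070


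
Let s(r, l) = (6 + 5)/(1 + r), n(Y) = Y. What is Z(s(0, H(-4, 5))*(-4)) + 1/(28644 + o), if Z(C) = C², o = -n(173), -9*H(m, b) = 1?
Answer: 55119857/28471 ≈ 1936.0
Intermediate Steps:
H(m, b) = -⅑ (H(m, b) = -⅑*1 = -⅑)
s(r, l) = 11/(1 + r)
o = -173 (o = -1*173 = -173)
Z(s(0, H(-4, 5))*(-4)) + 1/(28644 + o) = ((11/(1 + 0))*(-4))² + 1/(28644 - 173) = ((11/1)*(-4))² + 1/28471 = ((11*1)*(-4))² + 1/28471 = (11*(-4))² + 1/28471 = (-44)² + 1/28471 = 1936 + 1/28471 = 55119857/28471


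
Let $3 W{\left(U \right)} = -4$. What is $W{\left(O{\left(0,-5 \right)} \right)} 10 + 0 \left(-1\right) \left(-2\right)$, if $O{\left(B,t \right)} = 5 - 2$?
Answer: $- \frac{40}{3} \approx -13.333$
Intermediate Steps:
$O{\left(B,t \right)} = 3$ ($O{\left(B,t \right)} = 5 - 2 = 3$)
$W{\left(U \right)} = - \frac{4}{3}$ ($W{\left(U \right)} = \frac{1}{3} \left(-4\right) = - \frac{4}{3}$)
$W{\left(O{\left(0,-5 \right)} \right)} 10 + 0 \left(-1\right) \left(-2\right) = \left(- \frac{4}{3}\right) 10 + 0 \left(-1\right) \left(-2\right) = - \frac{40}{3} + 0 \left(-2\right) = - \frac{40}{3} + 0 = - \frac{40}{3}$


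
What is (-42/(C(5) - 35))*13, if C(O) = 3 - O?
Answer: 546/37 ≈ 14.757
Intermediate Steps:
(-42/(C(5) - 35))*13 = (-42/((3 - 1*5) - 35))*13 = (-42/((3 - 5) - 35))*13 = (-42/(-2 - 35))*13 = (-42/(-37))*13 = -1/37*(-42)*13 = (42/37)*13 = 546/37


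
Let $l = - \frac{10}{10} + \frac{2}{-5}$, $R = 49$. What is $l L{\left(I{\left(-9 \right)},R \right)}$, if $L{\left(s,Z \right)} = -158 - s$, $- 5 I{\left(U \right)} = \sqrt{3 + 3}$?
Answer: $\frac{1106}{5} - \frac{7 \sqrt{6}}{25} \approx 220.51$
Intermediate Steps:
$l = - \frac{7}{5}$ ($l = \left(-10\right) \frac{1}{10} + 2 \left(- \frac{1}{5}\right) = -1 - \frac{2}{5} = - \frac{7}{5} \approx -1.4$)
$I{\left(U \right)} = - \frac{\sqrt{6}}{5}$ ($I{\left(U \right)} = - \frac{\sqrt{3 + 3}}{5} = - \frac{\sqrt{6}}{5}$)
$l L{\left(I{\left(-9 \right)},R \right)} = - \frac{7 \left(-158 - - \frac{\sqrt{6}}{5}\right)}{5} = - \frac{7 \left(-158 + \frac{\sqrt{6}}{5}\right)}{5} = \frac{1106}{5} - \frac{7 \sqrt{6}}{25}$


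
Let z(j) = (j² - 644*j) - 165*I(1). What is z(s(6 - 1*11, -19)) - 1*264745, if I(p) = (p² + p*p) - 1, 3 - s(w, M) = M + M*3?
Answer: -309545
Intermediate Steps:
s(w, M) = 3 - 4*M (s(w, M) = 3 - (M + M*3) = 3 - (M + 3*M) = 3 - 4*M)
I(p) = -1 + 2*p² (I(p) = (p² + p²) - 1 = 2*p² - 1 = -1 + 2*p²)
z(j) = -165 + j² - 644*j (z(j) = (j² - 644*j) - 165*(-1 + 2*1²) = (j² - 644*j) - 165*(-1 + 2*1) = (j² - 644*j) - 165*(-1 + 2) = (j² - 644*j) - 165*1 = (j² - 644*j) - 165 = -165 + j² - 644*j)
z(s(6 - 1*11, -19)) - 1*264745 = (-165 + (3 - 4*(-19))² - 644*(3 - 4*(-19))) - 1*264745 = (-165 + (3 + 76)² - 644*(3 + 76)) - 264745 = (-165 + 79² - 644*79) - 264745 = (-165 + 6241 - 50876) - 264745 = -44800 - 264745 = -309545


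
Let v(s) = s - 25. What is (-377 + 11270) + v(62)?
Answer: 10930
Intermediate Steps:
v(s) = -25 + s
(-377 + 11270) + v(62) = (-377 + 11270) + (-25 + 62) = 10893 + 37 = 10930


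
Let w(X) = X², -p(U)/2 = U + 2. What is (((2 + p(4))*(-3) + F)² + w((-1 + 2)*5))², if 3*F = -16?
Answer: 32501401/81 ≈ 4.0125e+5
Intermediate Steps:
F = -16/3 (F = (⅓)*(-16) = -16/3 ≈ -5.3333)
p(U) = -4 - 2*U (p(U) = -2*(U + 2) = -2*(2 + U) = -4 - 2*U)
(((2 + p(4))*(-3) + F)² + w((-1 + 2)*5))² = (((2 + (-4 - 2*4))*(-3) - 16/3)² + ((-1 + 2)*5)²)² = (((2 + (-4 - 8))*(-3) - 16/3)² + (1*5)²)² = (((2 - 12)*(-3) - 16/3)² + 5²)² = ((-10*(-3) - 16/3)² + 25)² = ((30 - 16/3)² + 25)² = ((74/3)² + 25)² = (5476/9 + 25)² = (5701/9)² = 32501401/81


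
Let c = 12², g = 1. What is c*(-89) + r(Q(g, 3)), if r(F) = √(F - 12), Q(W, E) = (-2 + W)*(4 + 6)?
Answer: -12816 + I*√22 ≈ -12816.0 + 4.6904*I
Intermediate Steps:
c = 144
Q(W, E) = -20 + 10*W (Q(W, E) = (-2 + W)*10 = -20 + 10*W)
r(F) = √(-12 + F)
c*(-89) + r(Q(g, 3)) = 144*(-89) + √(-12 + (-20 + 10*1)) = -12816 + √(-12 + (-20 + 10)) = -12816 + √(-12 - 10) = -12816 + √(-22) = -12816 + I*√22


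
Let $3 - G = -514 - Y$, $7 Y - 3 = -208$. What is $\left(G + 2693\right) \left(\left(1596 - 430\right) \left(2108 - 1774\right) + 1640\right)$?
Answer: $\frac{8707485260}{7} \approx 1.2439 \cdot 10^{9}$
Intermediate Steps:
$Y = - \frac{205}{7}$ ($Y = \frac{3}{7} + \frac{1}{7} \left(-208\right) = \frac{3}{7} - \frac{208}{7} = - \frac{205}{7} \approx -29.286$)
$G = \frac{3414}{7}$ ($G = 3 - \left(-514 - - \frac{205}{7}\right) = 3 - \left(-514 + \frac{205}{7}\right) = 3 - - \frac{3393}{7} = 3 + \frac{3393}{7} = \frac{3414}{7} \approx 487.71$)
$\left(G + 2693\right) \left(\left(1596 - 430\right) \left(2108 - 1774\right) + 1640\right) = \left(\frac{3414}{7} + 2693\right) \left(\left(1596 - 430\right) \left(2108 - 1774\right) + 1640\right) = \frac{22265 \left(1166 \cdot 334 + 1640\right)}{7} = \frac{22265 \left(389444 + 1640\right)}{7} = \frac{22265}{7} \cdot 391084 = \frac{8707485260}{7}$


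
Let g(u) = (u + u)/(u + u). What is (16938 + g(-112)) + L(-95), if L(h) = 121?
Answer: 17060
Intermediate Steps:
g(u) = 1 (g(u) = (2*u)/((2*u)) = (2*u)*(1/(2*u)) = 1)
(16938 + g(-112)) + L(-95) = (16938 + 1) + 121 = 16939 + 121 = 17060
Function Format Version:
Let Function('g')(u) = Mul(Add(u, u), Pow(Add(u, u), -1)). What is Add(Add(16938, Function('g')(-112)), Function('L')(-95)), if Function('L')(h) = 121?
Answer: 17060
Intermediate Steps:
Function('g')(u) = 1 (Function('g')(u) = Mul(Mul(2, u), Pow(Mul(2, u), -1)) = Mul(Mul(2, u), Mul(Rational(1, 2), Pow(u, -1))) = 1)
Add(Add(16938, Function('g')(-112)), Function('L')(-95)) = Add(Add(16938, 1), 121) = Add(16939, 121) = 17060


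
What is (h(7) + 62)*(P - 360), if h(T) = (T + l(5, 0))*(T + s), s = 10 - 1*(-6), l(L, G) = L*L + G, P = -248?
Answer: -485184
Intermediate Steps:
l(L, G) = G + L² (l(L, G) = L² + G = G + L²)
s = 16 (s = 10 + 6 = 16)
h(T) = (16 + T)*(25 + T) (h(T) = (T + (0 + 5²))*(T + 16) = (T + (0 + 25))*(16 + T) = (T + 25)*(16 + T) = (25 + T)*(16 + T) = (16 + T)*(25 + T))
(h(7) + 62)*(P - 360) = ((400 + 7² + 41*7) + 62)*(-248 - 360) = ((400 + 49 + 287) + 62)*(-608) = (736 + 62)*(-608) = 798*(-608) = -485184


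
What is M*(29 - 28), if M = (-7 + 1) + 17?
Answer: 11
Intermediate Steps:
M = 11 (M = -6 + 17 = 11)
M*(29 - 28) = 11*(29 - 28) = 11*1 = 11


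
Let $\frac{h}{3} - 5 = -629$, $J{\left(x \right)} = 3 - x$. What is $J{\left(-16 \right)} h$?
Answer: $-35568$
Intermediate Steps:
$h = -1872$ ($h = 15 + 3 \left(-629\right) = 15 - 1887 = -1872$)
$J{\left(-16 \right)} h = \left(3 - -16\right) \left(-1872\right) = \left(3 + 16\right) \left(-1872\right) = 19 \left(-1872\right) = -35568$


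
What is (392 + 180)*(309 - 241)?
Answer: 38896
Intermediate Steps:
(392 + 180)*(309 - 241) = 572*68 = 38896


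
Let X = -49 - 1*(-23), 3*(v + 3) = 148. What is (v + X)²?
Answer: 3721/9 ≈ 413.44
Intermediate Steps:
v = 139/3 (v = -3 + (⅓)*148 = -3 + 148/3 = 139/3 ≈ 46.333)
X = -26 (X = -49 + 23 = -26)
(v + X)² = (139/3 - 26)² = (61/3)² = 3721/9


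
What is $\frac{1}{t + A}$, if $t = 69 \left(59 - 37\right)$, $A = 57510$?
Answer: $\frac{1}{59028} \approx 1.6941 \cdot 10^{-5}$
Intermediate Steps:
$t = 1518$ ($t = 69 \cdot 22 = 1518$)
$\frac{1}{t + A} = \frac{1}{1518 + 57510} = \frac{1}{59028}$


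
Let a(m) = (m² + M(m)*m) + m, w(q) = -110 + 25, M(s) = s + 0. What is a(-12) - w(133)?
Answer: 361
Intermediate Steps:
M(s) = s
w(q) = -85
a(m) = m + 2*m² (a(m) = (m² + m*m) + m = (m² + m²) + m = 2*m² + m = m + 2*m²)
a(-12) - w(133) = -12*(1 + 2*(-12)) - 1*(-85) = -12*(1 - 24) + 85 = -12*(-23) + 85 = 276 + 85 = 361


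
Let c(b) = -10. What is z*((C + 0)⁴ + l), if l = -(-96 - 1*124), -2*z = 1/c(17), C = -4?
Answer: 119/5 ≈ 23.800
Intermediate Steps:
z = 1/20 (z = -½/(-10) = -½*(-⅒) = 1/20 ≈ 0.050000)
l = 220 (l = -(-96 - 124) = -1*(-220) = 220)
z*((C + 0)⁴ + l) = ((-4 + 0)⁴ + 220)/20 = ((-4)⁴ + 220)/20 = (256 + 220)/20 = (1/20)*476 = 119/5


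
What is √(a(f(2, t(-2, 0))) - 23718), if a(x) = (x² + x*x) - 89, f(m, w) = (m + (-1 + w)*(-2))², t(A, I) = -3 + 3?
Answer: I*√23295 ≈ 152.63*I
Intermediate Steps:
t(A, I) = 0
f(m, w) = (2 + m - 2*w)² (f(m, w) = (m + (2 - 2*w))² = (2 + m - 2*w)²)
a(x) = -89 + 2*x² (a(x) = (x² + x²) - 89 = 2*x² - 89 = -89 + 2*x²)
√(a(f(2, t(-2, 0))) - 23718) = √((-89 + 2*((2 + 2 - 2*0)²)²) - 23718) = √((-89 + 2*((2 + 2 + 0)²)²) - 23718) = √((-89 + 2*(4²)²) - 23718) = √((-89 + 2*16²) - 23718) = √((-89 + 2*256) - 23718) = √((-89 + 512) - 23718) = √(423 - 23718) = √(-23295) = I*√23295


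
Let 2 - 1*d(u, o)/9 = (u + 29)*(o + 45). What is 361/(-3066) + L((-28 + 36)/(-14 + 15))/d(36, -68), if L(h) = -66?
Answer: -562901/4589802 ≈ -0.12264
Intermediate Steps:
d(u, o) = 18 - 9*(29 + u)*(45 + o) (d(u, o) = 18 - 9*(u + 29)*(o + 45) = 18 - 9*(29 + u)*(45 + o))
361/(-3066) + L((-28 + 36)/(-14 + 15))/d(36, -68) = 361/(-3066) - 66/(-11727 - 405*36 - 261*(-68) - 9*(-68)*36) = 361*(-1/3066) - 66/(-11727 - 14580 + 17748 + 22032) = -361/3066 - 66/13473 = -361/3066 - 66*1/13473 = -361/3066 - 22/4491 = -562901/4589802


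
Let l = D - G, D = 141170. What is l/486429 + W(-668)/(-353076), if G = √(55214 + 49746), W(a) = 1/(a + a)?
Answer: 7399026187061/25494799765216 - 16*√410/486429 ≈ 0.28955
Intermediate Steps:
W(a) = 1/(2*a)
G = 16*√410 (G = √104960 = 16*√410 ≈ 323.98)
l = 141170 - 16*√410 ≈ 1.4085e+5
l/486429 + W(-668)/(-353076) = (141170 - 16*√410)/486429 + ((½)/(-668))/(-353076) = (141170 - 16*√410)*(1/486429) + ((½)*(-1/668))*(-1/353076) = (141170/486429 - 16*√410/486429) - 1/1336*(-1/353076) = (141170/486429 - 16*√410/486429) + 1/471709536 = 7399026187061/25494799765216 - 16*√410/486429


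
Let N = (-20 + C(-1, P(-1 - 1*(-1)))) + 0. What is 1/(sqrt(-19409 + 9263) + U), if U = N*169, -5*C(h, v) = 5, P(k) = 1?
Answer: -1183/4201849 - I*sqrt(10146)/12605547 ≈ -0.00028154 - 7.9907e-6*I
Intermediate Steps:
C(h, v) = -1 (C(h, v) = -1/5*5 = -1)
N = -21 (N = (-20 - 1) + 0 = -21 + 0 = -21)
U = -3549 (U = -21*169 = -3549)
1/(sqrt(-19409 + 9263) + U) = 1/(sqrt(-19409 + 9263) - 3549) = 1/(sqrt(-10146) - 3549) = 1/(I*sqrt(10146) - 3549) = 1/(-3549 + I*sqrt(10146))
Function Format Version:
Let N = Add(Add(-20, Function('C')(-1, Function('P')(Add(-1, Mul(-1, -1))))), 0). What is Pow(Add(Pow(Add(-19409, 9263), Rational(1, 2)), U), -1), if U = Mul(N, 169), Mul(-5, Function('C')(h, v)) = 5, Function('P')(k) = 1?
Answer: Add(Rational(-1183, 4201849), Mul(Rational(-1, 12605547), I, Pow(10146, Rational(1, 2)))) ≈ Add(-0.00028154, Mul(-7.9907e-6, I))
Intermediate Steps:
Function('C')(h, v) = -1 (Function('C')(h, v) = Mul(Rational(-1, 5), 5) = -1)
N = -21 (N = Add(Add(-20, -1), 0) = Add(-21, 0) = -21)
U = -3549 (U = Mul(-21, 169) = -3549)
Pow(Add(Pow(Add(-19409, 9263), Rational(1, 2)), U), -1) = Pow(Add(Pow(Add(-19409, 9263), Rational(1, 2)), -3549), -1) = Pow(Add(Pow(-10146, Rational(1, 2)), -3549), -1) = Pow(Add(Mul(I, Pow(10146, Rational(1, 2))), -3549), -1) = Pow(Add(-3549, Mul(I, Pow(10146, Rational(1, 2)))), -1)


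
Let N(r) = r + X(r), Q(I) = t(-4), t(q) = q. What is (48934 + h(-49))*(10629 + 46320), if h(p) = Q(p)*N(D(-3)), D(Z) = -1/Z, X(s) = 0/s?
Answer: 2786666434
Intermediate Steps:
Q(I) = -4
X(s) = 0
N(r) = r (N(r) = r + 0 = r)
h(p) = -4/3 (h(p) = -(-4)/(-3) = -(-4)*(-1)/3 = -4*⅓ = -4/3)
(48934 + h(-49))*(10629 + 46320) = (48934 - 4/3)*(10629 + 46320) = (146798/3)*56949 = 2786666434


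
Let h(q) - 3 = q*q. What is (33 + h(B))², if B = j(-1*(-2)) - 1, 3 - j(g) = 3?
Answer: 1369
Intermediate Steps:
j(g) = 0 (j(g) = 3 - 1*3 = 3 - 3 = 0)
B = -1 (B = 0 - 1 = -1)
h(q) = 3 + q² (h(q) = 3 + q*q = 3 + q²)
(33 + h(B))² = (33 + (3 + (-1)²))² = (33 + (3 + 1))² = (33 + 4)² = 37² = 1369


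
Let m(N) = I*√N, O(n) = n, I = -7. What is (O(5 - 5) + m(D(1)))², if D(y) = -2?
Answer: -98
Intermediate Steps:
m(N) = -7*√N
(O(5 - 5) + m(D(1)))² = ((5 - 5) - 7*I*√2)² = (0 - 7*I*√2)² = (-7*I*√2)² = -98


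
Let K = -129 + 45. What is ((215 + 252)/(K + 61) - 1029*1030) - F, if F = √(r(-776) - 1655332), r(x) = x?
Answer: -24377477/23 - 6*I*√46003 ≈ -1.0599e+6 - 1286.9*I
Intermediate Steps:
K = -84
F = 6*I*√46003 (F = √(-776 - 1655332) = √(-1656108) = 6*I*√46003 ≈ 1286.9*I)
((215 + 252)/(K + 61) - 1029*1030) - F = ((215 + 252)/(-84 + 61) - 1029*1030) - 6*I*√46003 = (467/(-23) - 1059870) - 6*I*√46003 = (467*(-1/23) - 1059870) - 6*I*√46003 = (-467/23 - 1059870) - 6*I*√46003 = -24377477/23 - 6*I*√46003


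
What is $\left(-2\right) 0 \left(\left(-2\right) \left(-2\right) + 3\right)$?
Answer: $0$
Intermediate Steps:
$\left(-2\right) 0 \left(\left(-2\right) \left(-2\right) + 3\right) = 0 \left(4 + 3\right) = 0 \cdot 7 = 0$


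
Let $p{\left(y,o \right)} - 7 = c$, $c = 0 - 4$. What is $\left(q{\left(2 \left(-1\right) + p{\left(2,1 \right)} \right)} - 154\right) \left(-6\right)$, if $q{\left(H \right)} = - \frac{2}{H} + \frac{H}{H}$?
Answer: $930$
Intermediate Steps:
$c = -4$ ($c = 0 - 4 = -4$)
$p{\left(y,o \right)} = 3$ ($p{\left(y,o \right)} = 7 - 4 = 3$)
$q{\left(H \right)} = 1 - \frac{2}{H}$ ($q{\left(H \right)} = - \frac{2}{H} + 1 = 1 - \frac{2}{H}$)
$\left(q{\left(2 \left(-1\right) + p{\left(2,1 \right)} \right)} - 154\right) \left(-6\right) = \left(\frac{-2 + \left(2 \left(-1\right) + 3\right)}{2 \left(-1\right) + 3} - 154\right) \left(-6\right) = \left(\frac{-2 + \left(-2 + 3\right)}{-2 + 3} - 154\right) \left(-6\right) = \left(\frac{-2 + 1}{1} - 154\right) \left(-6\right) = \left(1 \left(-1\right) - 154\right) \left(-6\right) = \left(-1 - 154\right) \left(-6\right) = \left(-155\right) \left(-6\right) = 930$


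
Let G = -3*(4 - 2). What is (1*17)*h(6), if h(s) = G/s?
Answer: -17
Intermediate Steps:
G = -6 (G = -3*2 = -6)
h(s) = -6/s
(1*17)*h(6) = (1*17)*(-6/6) = 17*(-6*⅙) = 17*(-1) = -17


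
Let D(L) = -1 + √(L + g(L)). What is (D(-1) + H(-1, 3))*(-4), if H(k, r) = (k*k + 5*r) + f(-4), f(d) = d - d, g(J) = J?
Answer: -60 - 4*I*√2 ≈ -60.0 - 5.6569*I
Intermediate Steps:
f(d) = 0
H(k, r) = k² + 5*r (H(k, r) = (k*k + 5*r) + 0 = (k² + 5*r) + 0 = k² + 5*r)
D(L) = -1 + √2*√L (D(L) = -1 + √(L + L) = -1 + √(2*L) = -1 + √2*√L)
(D(-1) + H(-1, 3))*(-4) = ((-1 + √2*√(-1)) + ((-1)² + 5*3))*(-4) = ((-1 + √2*I) + (1 + 15))*(-4) = ((-1 + I*√2) + 16)*(-4) = (15 + I*√2)*(-4) = -60 - 4*I*√2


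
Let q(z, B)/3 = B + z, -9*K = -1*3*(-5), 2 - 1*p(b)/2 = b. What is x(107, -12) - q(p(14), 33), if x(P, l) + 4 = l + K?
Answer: -134/3 ≈ -44.667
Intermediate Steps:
p(b) = 4 - 2*b
K = -5/3 (K = -(-1*3)*(-5)/9 = -(-1)*(-5)/3 = -⅑*15 = -5/3 ≈ -1.6667)
x(P, l) = -17/3 + l (x(P, l) = -4 + (l - 5/3) = -4 + (-5/3 + l) = -17/3 + l)
q(z, B) = 3*B + 3*z (q(z, B) = 3*(B + z) = 3*B + 3*z)
x(107, -12) - q(p(14), 33) = (-17/3 - 12) - (3*33 + 3*(4 - 2*14)) = -53/3 - (99 + 3*(4 - 28)) = -53/3 - (99 + 3*(-24)) = -53/3 - (99 - 72) = -53/3 - 1*27 = -53/3 - 27 = -134/3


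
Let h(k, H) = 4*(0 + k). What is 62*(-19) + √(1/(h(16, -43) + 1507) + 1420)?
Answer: -1178 + 9*√43266911/1571 ≈ -1140.3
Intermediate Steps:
h(k, H) = 4*k
62*(-19) + √(1/(h(16, -43) + 1507) + 1420) = 62*(-19) + √(1/(4*16 + 1507) + 1420) = -1178 + √(1/(64 + 1507) + 1420) = -1178 + √(1/1571 + 1420) = -1178 + √(2230821/1571) = -1178 + 9*√43266911/1571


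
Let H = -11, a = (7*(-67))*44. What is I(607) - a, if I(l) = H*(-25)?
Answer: 20911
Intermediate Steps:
a = -20636 (a = -469*44 = -20636)
I(l) = 275 (I(l) = -11*(-25) = 275)
I(607) - a = 275 - 1*(-20636) = 275 + 20636 = 20911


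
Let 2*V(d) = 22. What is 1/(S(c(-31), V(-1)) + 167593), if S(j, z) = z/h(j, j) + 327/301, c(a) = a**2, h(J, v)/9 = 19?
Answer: 51471/8626238531 ≈ 5.9668e-6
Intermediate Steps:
h(J, v) = 171 (h(J, v) = 9*19 = 171)
V(d) = 11 (V(d) = (1/2)*22 = 11)
S(j, z) = 327/301 + z/171 (S(j, z) = z/171 + 327/301 = 327/301 + z/171)
1/(S(c(-31), V(-1)) + 167593) = 1/((327/301 + (1/171)*11) + 167593) = 1/((327/301 + 11/171) + 167593) = 1/(59228/51471 + 167593) = 1/(8626238531/51471) = 51471/8626238531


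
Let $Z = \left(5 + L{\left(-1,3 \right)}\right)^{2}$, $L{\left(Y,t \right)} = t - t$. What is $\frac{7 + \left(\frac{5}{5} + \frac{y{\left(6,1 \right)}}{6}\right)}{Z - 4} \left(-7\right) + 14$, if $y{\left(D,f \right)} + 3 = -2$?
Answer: $\frac{209}{18} \approx 11.611$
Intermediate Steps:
$L{\left(Y,t \right)} = 0$
$y{\left(D,f \right)} = -5$ ($y{\left(D,f \right)} = -3 - 2 = -5$)
$Z = 25$ ($Z = \left(5 + 0\right)^{2} = 5^{2} = 25$)
$\frac{7 + \left(\frac{5}{5} + \frac{y{\left(6,1 \right)}}{6}\right)}{Z - 4} \left(-7\right) + 14 = \frac{7 + \left(\frac{5}{5} - \frac{5}{6}\right)}{25 - 4} \left(-7\right) + 14 = \frac{7 + \left(5 \cdot \frac{1}{5} - \frac{5}{6}\right)}{21} \left(-7\right) + 14 = \left(7 + \left(1 - \frac{5}{6}\right)\right) \frac{1}{21} \left(-7\right) + 14 = \left(7 + \frac{1}{6}\right) \frac{1}{21} \left(-7\right) + 14 = \frac{43}{6} \cdot \frac{1}{21} \left(-7\right) + 14 = \frac{43}{126} \left(-7\right) + 14 = - \frac{43}{18} + 14 = \frac{209}{18}$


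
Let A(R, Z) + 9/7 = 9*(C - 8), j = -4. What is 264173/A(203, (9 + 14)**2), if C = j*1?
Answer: -1849211/765 ≈ -2417.3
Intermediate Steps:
C = -4 (C = -4*1 = -4)
A(R, Z) = -765/7 (A(R, Z) = -9/7 + 9*(-4 - 8) = -9/7 + 9*(-12) = -9/7 - 108 = -765/7)
264173/A(203, (9 + 14)**2) = 264173/(-765/7) = 264173*(-7/765) = -1849211/765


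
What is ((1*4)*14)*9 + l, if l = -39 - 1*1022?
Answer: -557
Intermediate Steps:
l = -1061 (l = -39 - 1022 = -1061)
((1*4)*14)*9 + l = ((1*4)*14)*9 - 1061 = (4*14)*9 - 1061 = 56*9 - 1061 = 504 - 1061 = -557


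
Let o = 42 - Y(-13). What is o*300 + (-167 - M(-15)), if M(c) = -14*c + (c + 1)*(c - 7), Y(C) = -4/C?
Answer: 153695/13 ≈ 11823.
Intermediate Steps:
M(c) = -14*c + (1 + c)*(-7 + c)
o = 542/13 (o = 42 - (-4)/(-13) = 42 - (-4)*(-1)/13 = 42 - 1*4/13 = 42 - 4/13 = 542/13 ≈ 41.692)
o*300 + (-167 - M(-15)) = (542/13)*300 + (-167 - (-7 + (-15)² - 20*(-15))) = 162600/13 + (-167 - (-7 + 225 + 300)) = 162600/13 + (-167 - 1*518) = 162600/13 + (-167 - 518) = 162600/13 - 685 = 153695/13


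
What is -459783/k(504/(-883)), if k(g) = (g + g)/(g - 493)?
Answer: -22264889601/112 ≈ -1.9879e+8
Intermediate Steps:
k(g) = 2*g/(-493 + g) (k(g) = (2*g)/(-493 + g) = 2*g/(-493 + g))
-459783/k(504/(-883)) = -459783/(2*(504/(-883))/(-493 + 504/(-883))) = -459783/(2*(504*(-1/883))/(-493 + 504*(-1/883))) = -459783/(2*(-504/883)/(-493 - 504/883)) = -459783/(2*(-504/883)/(-435823/883)) = -459783/(2*(-504/883)*(-883/435823)) = -459783/1008/435823 = -459783*435823/1008 = -22264889601/112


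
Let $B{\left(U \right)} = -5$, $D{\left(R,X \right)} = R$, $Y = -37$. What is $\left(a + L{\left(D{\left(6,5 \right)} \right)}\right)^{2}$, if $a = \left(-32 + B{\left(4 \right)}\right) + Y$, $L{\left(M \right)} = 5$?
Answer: $4761$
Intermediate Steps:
$a = -74$ ($a = \left(-32 - 5\right) - 37 = -37 - 37 = -74$)
$\left(a + L{\left(D{\left(6,5 \right)} \right)}\right)^{2} = \left(-74 + 5\right)^{2} = \left(-69\right)^{2} = 4761$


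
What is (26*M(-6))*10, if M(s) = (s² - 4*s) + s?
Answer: 14040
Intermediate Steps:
M(s) = s² - 3*s
(26*M(-6))*10 = (26*(-6*(-3 - 6)))*10 = (26*(-6*(-9)))*10 = (26*54)*10 = 1404*10 = 14040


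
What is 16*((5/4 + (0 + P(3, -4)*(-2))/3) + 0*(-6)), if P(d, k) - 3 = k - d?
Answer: 188/3 ≈ 62.667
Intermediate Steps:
P(d, k) = 3 + k - d (P(d, k) = 3 + (k - d) = 3 + k - d)
16*((5/4 + (0 + P(3, -4)*(-2))/3) + 0*(-6)) = 16*((5/4 + (0 + (3 - 4 - 1*3)*(-2))/3) + 0*(-6)) = 16*((5*(¼) + (0 + (3 - 4 - 3)*(-2))*(⅓)) + 0) = 16*((5/4 + (0 - 4*(-2))*(⅓)) + 0) = 16*((5/4 + (0 + 8)*(⅓)) + 0) = 16*((5/4 + 8*(⅓)) + 0) = 16*((5/4 + 8/3) + 0) = 16*(47/12 + 0) = 16*(47/12) = 188/3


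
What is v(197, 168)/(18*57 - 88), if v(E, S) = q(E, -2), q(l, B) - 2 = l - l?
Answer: 1/469 ≈ 0.0021322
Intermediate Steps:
q(l, B) = 2 (q(l, B) = 2 + (l - l) = 2 + 0 = 2)
v(E, S) = 2
v(197, 168)/(18*57 - 88) = 2/(18*57 - 88) = 2/(1026 - 88) = 2/938 = 2*(1/938) = 1/469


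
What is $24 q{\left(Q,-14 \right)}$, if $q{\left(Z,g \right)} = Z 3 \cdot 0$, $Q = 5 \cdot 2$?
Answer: $0$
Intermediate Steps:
$Q = 10$
$q{\left(Z,g \right)} = 0$ ($q{\left(Z,g \right)} = 3 Z 0 = 0$)
$24 q{\left(Q,-14 \right)} = 24 \cdot 0 = 0$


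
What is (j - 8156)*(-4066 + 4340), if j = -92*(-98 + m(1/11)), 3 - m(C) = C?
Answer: 1785384/11 ≈ 1.6231e+5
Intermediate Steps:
m(C) = 3 - C
j = 96232/11 (j = -92*(-98 + (3 - 1/11)) = -92*(-98 + 32/11) = -92*(-1046/11) = 96232/11 ≈ 8748.4)
(j - 8156)*(-4066 + 4340) = (96232/11 - 8156)*(-4066 + 4340) = (6516/11)*274 = 1785384/11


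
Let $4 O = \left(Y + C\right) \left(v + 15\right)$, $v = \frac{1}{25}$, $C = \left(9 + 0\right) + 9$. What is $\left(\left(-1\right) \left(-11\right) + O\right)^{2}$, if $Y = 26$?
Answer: $\frac{19456921}{625} \approx 31131.0$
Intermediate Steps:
$C = 18$ ($C = 9 + 9 = 18$)
$v = \frac{1}{25} \approx 0.04$
$O = \frac{4136}{25}$ ($O = \frac{\left(26 + 18\right) \left(\frac{1}{25} + 15\right)}{4} = \frac{44 \cdot \frac{376}{25}}{4} = \frac{1}{4} \cdot \frac{16544}{25} = \frac{4136}{25} \approx 165.44$)
$\left(\left(-1\right) \left(-11\right) + O\right)^{2} = \left(\left(-1\right) \left(-11\right) + \frac{4136}{25}\right)^{2} = \left(11 + \frac{4136}{25}\right)^{2} = \left(\frac{4411}{25}\right)^{2} = \frac{19456921}{625}$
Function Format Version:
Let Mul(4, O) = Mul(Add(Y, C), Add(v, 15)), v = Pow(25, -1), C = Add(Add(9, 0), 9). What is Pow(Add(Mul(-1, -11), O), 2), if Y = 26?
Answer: Rational(19456921, 625) ≈ 31131.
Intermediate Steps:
C = 18 (C = Add(9, 9) = 18)
v = Rational(1, 25) ≈ 0.040000
O = Rational(4136, 25) (O = Mul(Rational(1, 4), Mul(Add(26, 18), Add(Rational(1, 25), 15))) = Mul(Rational(1, 4), Mul(44, Rational(376, 25))) = Mul(Rational(1, 4), Rational(16544, 25)) = Rational(4136, 25) ≈ 165.44)
Pow(Add(Mul(-1, -11), O), 2) = Pow(Add(Mul(-1, -11), Rational(4136, 25)), 2) = Pow(Add(11, Rational(4136, 25)), 2) = Pow(Rational(4411, 25), 2) = Rational(19456921, 625)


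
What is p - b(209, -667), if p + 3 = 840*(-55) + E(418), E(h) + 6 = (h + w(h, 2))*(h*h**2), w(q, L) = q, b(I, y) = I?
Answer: 61056905934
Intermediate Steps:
E(h) = -6 + 2*h**4 (E(h) = -6 + (h + h)*(h*h**2) = -6 + (2*h)*h**3 = -6 + 2*h**4)
p = 61056906143 (p = -3 + (840*(-55) + (-6 + 2*418**4)) = -3 + (-46200 + (-6 + 2*30528476176)) = -3 + (-46200 + (-6 + 61056952352)) = -3 + (-46200 + 61056952346) = -3 + 61056906146 = 61056906143)
p - b(209, -667) = 61056906143 - 1*209 = 61056906143 - 209 = 61056905934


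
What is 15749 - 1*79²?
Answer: 9508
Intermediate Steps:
15749 - 1*79² = 15749 - 1*6241 = 15749 - 6241 = 9508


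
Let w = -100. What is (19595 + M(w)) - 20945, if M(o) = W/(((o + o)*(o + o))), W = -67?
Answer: -54000067/40000 ≈ -1350.0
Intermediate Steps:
M(o) = -67/(4*o²) (M(o) = -67/(o + o)² = -67*1/(4*o²) = -67/(4*o²))
(19595 + M(w)) - 20945 = (19595 - 67/4/(-100)²) - 20945 = (19595 - 67/4*1/10000) - 20945 = (19595 - 67/40000) - 20945 = 783799933/40000 - 20945 = -54000067/40000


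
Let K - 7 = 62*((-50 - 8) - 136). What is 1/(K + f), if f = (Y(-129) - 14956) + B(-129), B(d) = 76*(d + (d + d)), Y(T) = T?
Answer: -1/56518 ≈ -1.7693e-5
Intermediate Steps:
B(d) = 228*d (B(d) = 76*(d + 2*d) = 76*(3*d) = 228*d)
f = -44497 (f = (-129 - 14956) + 228*(-129) = -15085 - 29412 = -44497)
K = -12021 (K = 7 + 62*((-50 - 8) - 136) = 7 + 62*(-58 - 136) = 7 + 62*(-194) = 7 - 12028 = -12021)
1/(K + f) = 1/(-12021 - 44497) = 1/(-56518) = -1/56518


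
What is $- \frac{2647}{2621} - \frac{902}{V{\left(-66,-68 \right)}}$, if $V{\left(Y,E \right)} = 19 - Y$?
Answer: $- \frac{2589137}{222785} \approx -11.622$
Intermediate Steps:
$- \frac{2647}{2621} - \frac{902}{V{\left(-66,-68 \right)}} = - \frac{2647}{2621} - \frac{902}{19 - -66} = \left(-2647\right) \frac{1}{2621} - \frac{902}{19 + 66} = - \frac{2647}{2621} - \frac{902}{85} = - \frac{2589137}{222785}$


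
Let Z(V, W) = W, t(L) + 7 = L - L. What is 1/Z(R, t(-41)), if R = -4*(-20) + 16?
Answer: -⅐ ≈ -0.14286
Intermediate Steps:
R = 96 (R = 80 + 16 = 96)
t(L) = -7 (t(L) = -7 + (L - L) = -7 + 0 = -7)
1/Z(R, t(-41)) = 1/(-7) = -⅐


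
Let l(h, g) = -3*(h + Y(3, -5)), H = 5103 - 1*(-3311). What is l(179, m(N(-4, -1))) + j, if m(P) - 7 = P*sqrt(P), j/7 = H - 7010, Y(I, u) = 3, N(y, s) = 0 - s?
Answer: 9282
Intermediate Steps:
N(y, s) = -s
H = 8414 (H = 5103 + 3311 = 8414)
j = 9828 (j = 7*(8414 - 7010) = 7*1404 = 9828)
m(P) = 7 + P**(3/2) (m(P) = 7 + P*sqrt(P) = 7 + P**(3/2))
l(h, g) = -9 - 3*h (l(h, g) = -3*(h + 3) = -3*(3 + h) = -9 - 3*h)
l(179, m(N(-4, -1))) + j = (-9 - 3*179) + 9828 = (-9 - 537) + 9828 = -546 + 9828 = 9282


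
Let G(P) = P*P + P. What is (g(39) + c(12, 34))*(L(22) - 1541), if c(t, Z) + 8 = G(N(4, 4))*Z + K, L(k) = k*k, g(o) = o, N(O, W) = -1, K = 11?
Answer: -44394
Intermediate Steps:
G(P) = P + P² (G(P) = P² + P = P + P²)
L(k) = k²
c(t, Z) = 3 (c(t, Z) = -8 + ((-(1 - 1))*Z + 11) = -8 + ((-1*0)*Z + 11) = -8 + (0*Z + 11) = -8 + (0 + 11) = -8 + 11 = 3)
(g(39) + c(12, 34))*(L(22) - 1541) = (39 + 3)*(22² - 1541) = 42*(484 - 1541) = 42*(-1057) = -44394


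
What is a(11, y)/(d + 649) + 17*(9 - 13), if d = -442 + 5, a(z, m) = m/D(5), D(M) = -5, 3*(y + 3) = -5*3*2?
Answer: -72067/1060 ≈ -67.988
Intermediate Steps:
y = -13 (y = -3 + (-5*3*2)/3 = -3 + (-15*2)/3 = -3 + (1/3)*(-30) = -3 - 10 = -13)
a(z, m) = -m/5 (a(z, m) = m/(-5) = m*(-1/5) = -m/5)
d = -437
a(11, y)/(d + 649) + 17*(9 - 13) = (-1/5*(-13))/(-437 + 649) + 17*(9 - 13) = (13/5)/212 + 17*(-4) = (13/5)*(1/212) - 68 = 13/1060 - 68 = -72067/1060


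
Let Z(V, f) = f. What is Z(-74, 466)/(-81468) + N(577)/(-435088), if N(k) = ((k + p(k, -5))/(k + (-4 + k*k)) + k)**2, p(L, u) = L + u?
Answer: -759827659120902005911/985600815487834613184 ≈ -0.77093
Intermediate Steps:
N(k) = (k + (-5 + 2*k)/(-4 + k + k**2))**2 (N(k) = ((k + (k - 5))/(k + (-4 + k*k)) + k)**2 = ((k + (-5 + k))/(k + (-4 + k**2)) + k)**2 = ((-5 + 2*k)/(-4 + k + k**2) + k)**2 = (k + (-5 + 2*k)/(-4 + k + k**2))**2)
Z(-74, 466)/(-81468) + N(577)/(-435088) = 466/(-81468) + ((-5 + 577**2 + 577**3 - 2*577)**2/(-4 + 577 + 577**2)**2)/(-435088) = 466*(-1/81468) + ((-5 + 332929 + 192100033 - 1154)**2/(-4 + 577 + 332929)**2)*(-1/435088) = -233/40734 + (192431803**2/333502**2)*(-1/435088) = -233/40734 + ((1/111223584004)*37029998805830809)*(-1/435088) = -233/40734 + (37029998805830809/111223584004)*(-1/435088) = -233/40734 - 37029998805830809/48392046717132352 = -759827659120902005911/985600815487834613184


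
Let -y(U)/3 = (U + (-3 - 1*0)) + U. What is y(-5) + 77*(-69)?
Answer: -5274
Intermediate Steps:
y(U) = 9 - 6*U (y(U) = -3*((U + (-3 - 1*0)) + U) = -3*((U + (-3 + 0)) + U) = -3*((U - 3) + U) = -3*((-3 + U) + U) = -3*(-3 + 2*U) = 9 - 6*U)
y(-5) + 77*(-69) = (9 - 6*(-5)) + 77*(-69) = (9 + 30) - 5313 = 39 - 5313 = -5274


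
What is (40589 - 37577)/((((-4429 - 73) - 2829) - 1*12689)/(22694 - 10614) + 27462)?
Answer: 1819248/16586047 ≈ 0.10969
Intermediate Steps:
(40589 - 37577)/((((-4429 - 73) - 2829) - 1*12689)/(22694 - 10614) + 27462) = 3012/(((-4502 - 2829) - 12689)/12080 + 27462) = 3012/((-7331 - 12689)*(1/12080) + 27462) = 3012/(-20020*1/12080 + 27462) = 3012/(-1001/604 + 27462) = 3012/(16586047/604) = 3012*(604/16586047) = 1819248/16586047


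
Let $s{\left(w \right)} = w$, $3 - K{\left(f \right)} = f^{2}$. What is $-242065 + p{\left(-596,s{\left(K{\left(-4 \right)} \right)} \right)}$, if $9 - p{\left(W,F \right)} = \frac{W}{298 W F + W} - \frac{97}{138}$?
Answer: $- \frac{43124087575}{178158} \approx -2.4206 \cdot 10^{5}$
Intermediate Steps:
$K{\left(f \right)} = 3 - f^{2}$
$p{\left(W,F \right)} = \frac{1339}{138} - \frac{W}{W + 298 F W}$ ($p{\left(W,F \right)} = 9 - \left(\frac{W}{298 W F + W} - \frac{97}{138}\right) = 9 - \left(\frac{W}{298 F W + W} - \frac{97}{138}\right) = 9 - \left(\frac{W}{W + 298 F W} - \frac{97}{138}\right) = 9 - \left(- \frac{97}{138} + \frac{W}{W + 298 F W}\right) = \frac{1339}{138} - \frac{W}{W + 298 F W}$)
$-242065 + p{\left(-596,s{\left(K{\left(-4 \right)} \right)} \right)} = -242065 + \frac{1201 + 399022 \left(3 - \left(-4\right)^{2}\right)}{138 \left(1 + 298 \left(3 - \left(-4\right)^{2}\right)\right)} = -242065 + \frac{1201 + 399022 \left(3 - 16\right)}{138 \left(1 + 298 \left(3 - 16\right)\right)} = -242065 + \frac{1201 + 399022 \left(-13\right)}{138 \left(1 + 298 \left(-13\right)\right)} = -242065 + \frac{1201 - 5187286}{138 \left(1 - 3874\right)} = -242065 + \frac{1}{138} \frac{1}{-3873} \left(-5186085\right) = -242065 + \frac{1}{138} \left(- \frac{1}{3873}\right) \left(-5186085\right) = -242065 + \frac{1728695}{178158} = - \frac{43124087575}{178158}$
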